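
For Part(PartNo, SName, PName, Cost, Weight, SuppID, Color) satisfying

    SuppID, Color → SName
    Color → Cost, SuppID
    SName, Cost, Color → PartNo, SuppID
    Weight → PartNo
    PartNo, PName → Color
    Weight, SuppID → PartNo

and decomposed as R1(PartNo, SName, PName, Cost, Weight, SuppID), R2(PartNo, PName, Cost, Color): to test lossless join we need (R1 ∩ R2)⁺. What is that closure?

R1 ∩ R2 = {PartNo, PName, Cost}.
PartNo, PName → Color applies, adding Color
Color → Cost, SuppID applies, adding SuppID
SuppID, Color → SName applies, adding SName
Closure: {PartNo, SName, PName, Cost, SuppID, Color}.

PartNo, SName, PName, Cost, SuppID, Color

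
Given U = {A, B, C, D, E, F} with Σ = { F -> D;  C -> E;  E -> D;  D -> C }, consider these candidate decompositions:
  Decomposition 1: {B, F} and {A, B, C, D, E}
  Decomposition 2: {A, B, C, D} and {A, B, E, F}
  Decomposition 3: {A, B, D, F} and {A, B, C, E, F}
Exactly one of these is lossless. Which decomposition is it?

Decomposition 3

Decomposition 1: common = {B}, closure = {B} → lossy.
Decomposition 2: common = {A, B}, closure = {A, B} → lossy.
Decomposition 3: common = {A, B, F}, closure = {A, B, C, D, E, F} → lossless.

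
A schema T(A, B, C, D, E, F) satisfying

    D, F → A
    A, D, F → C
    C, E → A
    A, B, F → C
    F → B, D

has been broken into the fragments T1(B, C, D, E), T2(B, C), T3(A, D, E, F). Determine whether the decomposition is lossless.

Chase test. Columns are A, B, C, D, E, F; row i has aⱼ where attribute j ∈ Ti, else bᵢⱼ.
Initial tableau (one row per fragment):
  row 1: b11 a2 a3 a4 a5 b16
  row 2: b21 a2 a3 b24 b25 b26
  row 3: a1 b32 b33 a4 a5 a6
No row becomes fully distinguished — the join is lossy.

No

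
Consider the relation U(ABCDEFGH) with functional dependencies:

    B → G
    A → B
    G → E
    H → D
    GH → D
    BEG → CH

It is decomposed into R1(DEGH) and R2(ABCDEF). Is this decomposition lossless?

Common attributes: R1 ∩ R2 = {DE}.
No dependency enlarges {DE}, so (DE)⁺ = {DE}.
The closure contains neither all of R1 = {DEGH} nor all of R2 = {ABCDEF}, so the common attributes are not a superkey of either fragment. The join is lossy.

No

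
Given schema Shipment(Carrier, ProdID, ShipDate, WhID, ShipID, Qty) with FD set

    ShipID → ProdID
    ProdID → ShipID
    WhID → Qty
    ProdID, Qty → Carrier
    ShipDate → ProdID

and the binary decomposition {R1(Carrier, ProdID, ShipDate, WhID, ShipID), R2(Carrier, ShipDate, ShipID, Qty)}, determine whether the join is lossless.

No

Common attributes: R1 ∩ R2 = {Carrier, ShipDate, ShipID}.
Closure of {Carrier, ShipDate, ShipID}: ShipID → ProdID applies, adding ProdID. So (Carrier, ShipDate, ShipID)⁺ = {Carrier, ProdID, ShipDate, ShipID}.
The closure contains neither all of R1 = {Carrier, ProdID, ShipDate, WhID, ShipID} nor all of R2 = {Carrier, ShipDate, ShipID, Qty}, so the common attributes are not a superkey of either fragment. The join is lossy.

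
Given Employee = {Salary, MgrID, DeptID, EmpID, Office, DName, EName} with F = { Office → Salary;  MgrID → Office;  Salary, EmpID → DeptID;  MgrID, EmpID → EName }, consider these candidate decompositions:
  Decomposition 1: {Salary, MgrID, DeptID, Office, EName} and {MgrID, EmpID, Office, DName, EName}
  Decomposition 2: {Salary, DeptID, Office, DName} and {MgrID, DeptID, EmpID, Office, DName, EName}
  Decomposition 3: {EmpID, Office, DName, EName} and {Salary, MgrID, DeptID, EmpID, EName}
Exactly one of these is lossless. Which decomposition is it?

Decomposition 2

Decomposition 1: common = {MgrID, Office, EName}, closure = {Salary, MgrID, Office, EName} → lossy.
Decomposition 2: common = {DeptID, Office, DName}, closure = {Salary, DeptID, Office, DName} → lossless.
Decomposition 3: common = {EmpID, EName}, closure = {EmpID, EName} → lossy.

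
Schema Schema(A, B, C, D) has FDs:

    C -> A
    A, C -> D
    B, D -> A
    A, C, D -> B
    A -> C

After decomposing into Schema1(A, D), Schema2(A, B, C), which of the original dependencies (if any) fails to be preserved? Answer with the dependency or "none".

B, D -> A

Check B, D → A: no single fragment contains all of {A, B, D}, and the restricted closure of {B, D} across the fragments never reaches {A}.
C → A is preserved.
A, C → D is preserved.
A, C, D → B is preserved.
A → C is preserved.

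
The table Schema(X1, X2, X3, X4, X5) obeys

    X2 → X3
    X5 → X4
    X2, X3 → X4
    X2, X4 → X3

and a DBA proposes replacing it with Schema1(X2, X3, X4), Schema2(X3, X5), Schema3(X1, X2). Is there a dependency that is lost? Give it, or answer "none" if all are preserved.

Check X5 → X4: no single fragment contains all of {X4, X5}, and the restricted closure of {X5} across the fragments never reaches {X4}.
X2 → X3 is preserved.
X2, X3 → X4 is preserved.
X2, X4 → X3 is preserved.

X5 → X4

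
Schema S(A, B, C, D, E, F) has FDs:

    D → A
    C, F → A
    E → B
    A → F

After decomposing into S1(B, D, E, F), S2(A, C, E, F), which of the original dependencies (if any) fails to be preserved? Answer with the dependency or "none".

Check D → A: no single fragment contains all of {A, D}, and the restricted closure of {D} across the fragments never reaches {A}.
C, F → A is preserved.
E → B is preserved.
A → F is preserved.

D → A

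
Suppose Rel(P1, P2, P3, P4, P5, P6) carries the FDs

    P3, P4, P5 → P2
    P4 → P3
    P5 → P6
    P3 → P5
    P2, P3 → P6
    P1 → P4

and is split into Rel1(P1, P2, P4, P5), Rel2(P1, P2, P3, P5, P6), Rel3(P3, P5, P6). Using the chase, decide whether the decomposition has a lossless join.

Chase test. Columns are P1, P2, P3, P4, P5, P6; row i has aⱼ where attribute j ∈ Reli, else bᵢⱼ.
Initial tableau (one row per fragment):
  row 1: a1 a2 b13 a4 a5 b16
  row 2: a1 a2 a3 b24 a5 a6
  row 3: b31 b32 a3 b34 a5 a6
Rows 1 and 2 agree on P5; apply P5→P6 and equate their P6 entries.
Rows 1 and 2 agree on P1; apply P1→P4 and equate their P4 entries.
Rows 1 and 2 agree on P4; apply P4→P3 and equate their P3 entries.
Row 1 is now all distinguished symbols — the join is lossless.

Yes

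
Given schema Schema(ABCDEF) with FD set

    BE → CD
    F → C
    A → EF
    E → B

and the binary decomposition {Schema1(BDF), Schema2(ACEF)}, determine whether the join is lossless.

No

Common attributes: Schema1 ∩ Schema2 = {F}.
Closure of {F}: F → C applies, adding C. So (F)⁺ = {CF}.
The closure contains neither all of Schema1 = {BDF} nor all of Schema2 = {ACEF}, so the common attributes are not a superkey of either fragment. The join is lossy.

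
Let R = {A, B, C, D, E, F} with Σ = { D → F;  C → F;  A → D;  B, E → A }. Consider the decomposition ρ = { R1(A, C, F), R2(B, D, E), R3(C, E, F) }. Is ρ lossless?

Chase test. Columns are A, B, C, D, E, F; row i has aⱼ where attribute j ∈ Ri, else bᵢⱼ.
Initial tableau (one row per fragment):
  row 1: a1 b12 a3 b14 b15 a6
  row 2: b21 a2 b23 a4 a5 b26
  row 3: b31 b32 a3 b34 a5 a6
No row becomes fully distinguished — the join is lossy.

No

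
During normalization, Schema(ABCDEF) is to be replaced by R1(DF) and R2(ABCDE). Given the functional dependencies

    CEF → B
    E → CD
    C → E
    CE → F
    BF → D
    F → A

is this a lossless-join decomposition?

No

Common attributes: R1 ∩ R2 = {D}.
No dependency enlarges {D}, so (D)⁺ = {D}.
The closure contains neither all of R1 = {DF} nor all of R2 = {ABCDE}, so the common attributes are not a superkey of either fragment. The join is lossy.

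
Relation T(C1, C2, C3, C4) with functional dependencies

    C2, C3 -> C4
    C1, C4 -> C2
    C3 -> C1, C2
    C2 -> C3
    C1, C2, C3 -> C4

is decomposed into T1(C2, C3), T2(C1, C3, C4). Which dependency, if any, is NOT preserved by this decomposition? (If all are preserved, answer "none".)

none

C2, C3 → C4: restricted closure across fragments reaches C4.
C1, C4 → C2: restricted closure across fragments reaches C2.
C3 → C1, C2: restricted closure across fragments reaches C1, C2.
C2 → C3 lies within T1.
C1, C2, C3 → C4: restricted closure across fragments reaches C4.
Every dependency is enforceable on the fragments, so the decomposition is dependency-preserving.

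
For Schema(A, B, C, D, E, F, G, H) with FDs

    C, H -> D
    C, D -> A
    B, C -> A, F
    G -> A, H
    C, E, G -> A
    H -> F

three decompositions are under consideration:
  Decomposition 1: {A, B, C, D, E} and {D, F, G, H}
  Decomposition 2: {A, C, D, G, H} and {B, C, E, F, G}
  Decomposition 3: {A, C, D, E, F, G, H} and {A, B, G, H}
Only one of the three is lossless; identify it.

Decomposition 2

Decomposition 1: common = {D}, closure = {D} → lossy.
Decomposition 2: common = {C, G}, closure = {A, C, D, F, G, H} → lossless.
Decomposition 3: common = {A, G, H}, closure = {A, F, G, H} → lossy.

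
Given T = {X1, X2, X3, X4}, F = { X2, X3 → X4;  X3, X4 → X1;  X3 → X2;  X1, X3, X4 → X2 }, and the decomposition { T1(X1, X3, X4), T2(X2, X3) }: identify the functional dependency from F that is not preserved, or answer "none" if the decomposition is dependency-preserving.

X2, X3 → X4: restricted closure across fragments reaches X4.
X3, X4 → X1 lies within T1.
X3 → X2 lies within T2.
X1, X3, X4 → X2: restricted closure across fragments reaches X2.
Every dependency is enforceable on the fragments, so the decomposition is dependency-preserving.

none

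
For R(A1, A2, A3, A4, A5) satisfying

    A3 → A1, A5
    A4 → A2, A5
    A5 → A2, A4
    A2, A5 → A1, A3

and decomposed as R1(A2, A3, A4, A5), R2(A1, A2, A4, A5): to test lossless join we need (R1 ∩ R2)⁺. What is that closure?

A1, A2, A3, A4, A5

R1 ∩ R2 = {A2, A4, A5}.
A2, A5 → A1, A3 applies, adding A1, A3
Closure: {A1, A2, A3, A4, A5}.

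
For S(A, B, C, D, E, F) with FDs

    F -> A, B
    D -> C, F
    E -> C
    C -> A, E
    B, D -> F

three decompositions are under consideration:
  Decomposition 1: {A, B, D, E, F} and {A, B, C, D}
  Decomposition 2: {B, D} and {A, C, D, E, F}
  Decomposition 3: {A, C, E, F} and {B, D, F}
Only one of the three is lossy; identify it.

Decomposition 1: common = {A, B, D}, closure = {A, B, C, D, E, F} → lossless.
Decomposition 2: common = {D}, closure = {A, B, C, D, E, F} → lossless.
Decomposition 3: common = {F}, closure = {A, B, F} → lossy.

Decomposition 3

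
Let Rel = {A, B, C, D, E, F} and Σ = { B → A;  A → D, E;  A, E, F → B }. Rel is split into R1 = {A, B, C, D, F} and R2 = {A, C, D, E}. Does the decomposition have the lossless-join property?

Common attributes: R1 ∩ R2 = {A, C, D}.
Closure of {A, C, D}: A → D, E applies, adding E. So (A, C, D)⁺ = {A, C, D, E}.
This closure contains every attribute of R2, so R1 ∩ R2 → R2. The join is lossless.

Yes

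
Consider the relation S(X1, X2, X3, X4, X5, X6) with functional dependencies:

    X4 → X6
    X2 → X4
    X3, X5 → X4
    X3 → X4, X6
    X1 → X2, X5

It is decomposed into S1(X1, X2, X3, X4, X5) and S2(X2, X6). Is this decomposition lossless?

Common attributes: S1 ∩ S2 = {X2}.
Closure of {X2}: X2 → X4 applies, adding X4; X4 → X6 applies, adding X6. So (X2)⁺ = {X2, X4, X6}.
This closure contains every attribute of S2, so S1 ∩ S2 → S2. The join is lossless.

Yes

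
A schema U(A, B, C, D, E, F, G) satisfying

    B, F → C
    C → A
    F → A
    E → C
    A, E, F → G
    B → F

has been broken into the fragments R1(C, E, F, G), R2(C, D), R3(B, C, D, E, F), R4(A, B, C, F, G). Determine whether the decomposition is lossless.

Chase test. Columns are A, B, C, D, E, F, G; row i has aⱼ where attribute j ∈ Ri, else bᵢⱼ.
Initial tableau (one row per fragment):
  row 1: b11 b12 a3 b14 a5 a6 a7
  row 2: b21 b22 a3 a4 b25 b26 b27
  row 3: b31 a2 a3 a4 a5 a6 b37
  row 4: a1 a2 a3 b44 b45 a6 a7
Rows 1 and 2 agree on C; apply C→A and equate their A entries.
Rows 1 and 3 agree on C; apply C→A and equate their A entries.
Rows 1 and 4 agree on C; apply C→A and equate their A entries.
Rows 1 and 3 agree on A, E, F; apply A, E, F→G and equate their G entries.
Row 3 is now all distinguished symbols — the join is lossless.

Yes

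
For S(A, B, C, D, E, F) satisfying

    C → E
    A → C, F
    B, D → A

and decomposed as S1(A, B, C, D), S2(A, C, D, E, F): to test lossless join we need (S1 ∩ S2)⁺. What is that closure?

S1 ∩ S2 = {A, C, D}.
C → E applies, adding E
A → C, F applies, adding F
Closure: {A, C, D, E, F}.

A, C, D, E, F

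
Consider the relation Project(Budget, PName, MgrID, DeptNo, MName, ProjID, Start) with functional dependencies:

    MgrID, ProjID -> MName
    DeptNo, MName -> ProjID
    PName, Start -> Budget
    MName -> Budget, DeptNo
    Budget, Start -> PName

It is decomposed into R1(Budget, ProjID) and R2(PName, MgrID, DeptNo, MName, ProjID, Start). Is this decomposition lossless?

No

Common attributes: R1 ∩ R2 = {ProjID}.
No dependency enlarges {ProjID}, so (ProjID)⁺ = {ProjID}.
The closure contains neither all of R1 = {Budget, ProjID} nor all of R2 = {PName, MgrID, DeptNo, MName, ProjID, Start}, so the common attributes are not a superkey of either fragment. The join is lossy.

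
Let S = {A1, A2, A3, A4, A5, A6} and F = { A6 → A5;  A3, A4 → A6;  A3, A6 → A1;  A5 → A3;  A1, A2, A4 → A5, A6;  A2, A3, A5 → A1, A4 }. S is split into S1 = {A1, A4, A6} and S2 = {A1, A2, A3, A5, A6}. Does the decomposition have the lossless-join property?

Common attributes: S1 ∩ S2 = {A1, A6}.
Closure of {A1, A6}: A6 → A5 applies, adding A5; A5 → A3 applies, adding A3. So (A1, A6)⁺ = {A1, A3, A5, A6}.
The closure contains neither all of S1 = {A1, A4, A6} nor all of S2 = {A1, A2, A3, A5, A6}, so the common attributes are not a superkey of either fragment. The join is lossy.

No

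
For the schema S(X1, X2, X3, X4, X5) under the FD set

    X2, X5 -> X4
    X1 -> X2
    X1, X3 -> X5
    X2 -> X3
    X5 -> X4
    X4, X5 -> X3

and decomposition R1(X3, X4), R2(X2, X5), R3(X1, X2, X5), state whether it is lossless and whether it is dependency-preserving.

Lossless test (chase): Rows 2 and 3 agree on X2, X5; apply X2, X5→X4 and equate their X4 entries. Rows 2 and 3 agree on X2; apply X2→X3 and equate their X3 entries. No row becomes fully distinguished — the join is lossy.
Dependency preservation: the restricted closure of {X2, X5} across the fragments never reaches {X4}, so X2, X5 → X4 cannot be enforced without a join — not preserved.

lossy and not dependency-preserving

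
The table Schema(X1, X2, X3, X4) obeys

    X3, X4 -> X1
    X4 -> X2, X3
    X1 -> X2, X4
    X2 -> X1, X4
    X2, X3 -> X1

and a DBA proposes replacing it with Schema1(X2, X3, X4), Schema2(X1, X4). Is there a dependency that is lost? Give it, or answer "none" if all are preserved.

none

X3, X4 → X1: restricted closure across fragments reaches X1.
X4 → X2, X3 lies within Schema1.
X1 → X2, X4: restricted closure across fragments reaches X2, X4.
X2 → X1, X4: restricted closure across fragments reaches X1, X4.
X2, X3 → X1: restricted closure across fragments reaches X1.
Every dependency is enforceable on the fragments, so the decomposition is dependency-preserving.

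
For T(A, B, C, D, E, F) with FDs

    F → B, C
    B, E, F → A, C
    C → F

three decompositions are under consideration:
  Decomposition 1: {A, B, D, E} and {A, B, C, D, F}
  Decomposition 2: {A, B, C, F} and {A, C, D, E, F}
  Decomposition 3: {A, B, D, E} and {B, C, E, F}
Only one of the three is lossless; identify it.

Decomposition 1: common = {A, B, D}, closure = {A, B, D} → lossy.
Decomposition 2: common = {A, C, F}, closure = {A, B, C, F} → lossless.
Decomposition 3: common = {B, E}, closure = {B, E} → lossy.

Decomposition 2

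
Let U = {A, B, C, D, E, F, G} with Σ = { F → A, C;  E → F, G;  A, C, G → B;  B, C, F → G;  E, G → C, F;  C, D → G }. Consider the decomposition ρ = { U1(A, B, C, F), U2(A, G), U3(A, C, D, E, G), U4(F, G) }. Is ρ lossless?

Chase test. Columns are A, B, C, D, E, F, G; row i has aⱼ where attribute j ∈ Ui, else bᵢⱼ.
Initial tableau (one row per fragment):
  row 1: a1 a2 a3 b14 b15 a6 b17
  row 2: a1 b22 b23 b24 b25 b26 a7
  row 3: a1 b32 a3 a4 a5 b36 a7
  row 4: b41 b42 b43 b44 b45 a6 a7
Rows 1 and 4 agree on F; apply F→A, C and equate their A, C entries.
Rows 3 and 4 agree on A, C, G; apply A, C, G→B and equate their B entries.
No row becomes fully distinguished — the join is lossy.

No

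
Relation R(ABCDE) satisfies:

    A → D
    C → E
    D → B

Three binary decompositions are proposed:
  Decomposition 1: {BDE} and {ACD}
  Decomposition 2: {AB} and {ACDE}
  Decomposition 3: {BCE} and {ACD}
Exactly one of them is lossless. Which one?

Decomposition 1: common = {D}, closure = {BD} → lossy.
Decomposition 2: common = {A}, closure = {ABD} → lossless.
Decomposition 3: common = {C}, closure = {CE} → lossy.

Decomposition 2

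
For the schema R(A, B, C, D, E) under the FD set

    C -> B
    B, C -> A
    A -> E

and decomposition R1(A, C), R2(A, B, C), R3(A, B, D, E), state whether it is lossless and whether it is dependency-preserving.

lossy but dependency-preserving

Lossless test (chase): Rows 1 and 2 agree on C; apply C→B and equate their B entries. Rows 1 and 2 agree on A; apply A→E and equate their E entries. Rows 1 and 3 agree on A; apply A→E and equate their E entries. No row becomes fully distinguished — the join is lossy.
Dependency preservation: every FD's attributes lie within a single fragment, so each can be enforced locally — preserved.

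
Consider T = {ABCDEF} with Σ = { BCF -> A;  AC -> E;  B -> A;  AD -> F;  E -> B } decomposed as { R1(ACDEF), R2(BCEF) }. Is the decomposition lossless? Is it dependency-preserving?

lossless but not dependency-preserving

Lossless test: (CEF)⁺ = {ABCEF}, which contains all of one fragment — lossless.
Dependency preservation: the restricted closure of {B} across the fragments never reaches {A}, so B → A cannot be enforced without a join — not preserved.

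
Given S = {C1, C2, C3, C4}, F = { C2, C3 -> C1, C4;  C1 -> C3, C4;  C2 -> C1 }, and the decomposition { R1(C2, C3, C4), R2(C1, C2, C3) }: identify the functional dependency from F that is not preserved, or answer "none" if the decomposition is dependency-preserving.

C1 -> C3, C4

Check C1 → C3, C4: no single fragment contains all of {C1, C3, C4}, and the restricted closure of {C1} across the fragments never reaches {C3, C4}.
C2, C3 → C1, C4 is preserved.
C2 → C1 is preserved.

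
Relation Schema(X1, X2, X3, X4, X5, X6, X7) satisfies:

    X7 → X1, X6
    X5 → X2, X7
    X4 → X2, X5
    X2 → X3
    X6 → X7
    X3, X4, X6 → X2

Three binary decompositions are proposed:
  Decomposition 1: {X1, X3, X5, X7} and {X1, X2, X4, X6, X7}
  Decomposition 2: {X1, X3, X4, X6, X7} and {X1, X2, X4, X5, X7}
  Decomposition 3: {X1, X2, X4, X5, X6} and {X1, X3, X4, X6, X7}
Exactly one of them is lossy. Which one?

Decomposition 1

Decomposition 1: common = {X1, X7}, closure = {X1, X6, X7} → lossy.
Decomposition 2: common = {X1, X4, X7}, closure = {X1, X2, X3, X4, X5, X6, X7} → lossless.
Decomposition 3: common = {X1, X4, X6}, closure = {X1, X2, X3, X4, X5, X6, X7} → lossless.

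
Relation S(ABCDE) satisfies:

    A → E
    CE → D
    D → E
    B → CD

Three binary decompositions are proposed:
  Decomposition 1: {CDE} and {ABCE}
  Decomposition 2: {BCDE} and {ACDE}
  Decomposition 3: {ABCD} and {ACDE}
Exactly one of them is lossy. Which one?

Decomposition 1: common = {CE}, closure = {CDE} → lossless.
Decomposition 2: common = {CDE}, closure = {CDE} → lossy.
Decomposition 3: common = {ACD}, closure = {ACDE} → lossless.

Decomposition 2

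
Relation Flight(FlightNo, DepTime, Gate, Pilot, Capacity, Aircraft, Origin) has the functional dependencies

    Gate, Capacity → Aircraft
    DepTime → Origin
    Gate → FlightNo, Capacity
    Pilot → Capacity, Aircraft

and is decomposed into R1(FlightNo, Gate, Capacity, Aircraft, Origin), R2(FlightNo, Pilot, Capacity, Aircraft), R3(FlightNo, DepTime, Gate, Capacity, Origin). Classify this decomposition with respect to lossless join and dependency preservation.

lossy but dependency-preserving

Lossless test (chase): Rows 1 and 3 agree on Gate, Capacity; apply Gate, Capacity→Aircraft and equate their Aircraft entries. No row becomes fully distinguished — the join is lossy.
Dependency preservation: every FD's attributes lie within a single fragment, so each can be enforced locally — preserved.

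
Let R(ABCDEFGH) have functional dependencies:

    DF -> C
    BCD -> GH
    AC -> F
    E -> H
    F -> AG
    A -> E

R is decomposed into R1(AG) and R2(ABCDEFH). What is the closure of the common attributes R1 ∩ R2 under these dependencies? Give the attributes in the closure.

R1 ∩ R2 = {A}.
A → E applies, adding E
E → H applies, adding H
Closure: {AEH}.

AEH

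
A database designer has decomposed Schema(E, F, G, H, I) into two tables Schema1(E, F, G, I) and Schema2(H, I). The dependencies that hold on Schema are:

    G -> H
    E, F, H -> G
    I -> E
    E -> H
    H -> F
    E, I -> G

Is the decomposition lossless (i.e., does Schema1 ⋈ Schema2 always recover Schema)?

Common attributes: Schema1 ∩ Schema2 = {I}.
Closure of {I}: I → E applies, adding E; E → H applies, adding H; H → F applies, adding F; E, I → G applies, adding G. So (I)⁺ = {E, F, G, H, I}.
This closure contains every attribute of Schema1, so Schema1 ∩ Schema2 → Schema1. The join is lossless.

Yes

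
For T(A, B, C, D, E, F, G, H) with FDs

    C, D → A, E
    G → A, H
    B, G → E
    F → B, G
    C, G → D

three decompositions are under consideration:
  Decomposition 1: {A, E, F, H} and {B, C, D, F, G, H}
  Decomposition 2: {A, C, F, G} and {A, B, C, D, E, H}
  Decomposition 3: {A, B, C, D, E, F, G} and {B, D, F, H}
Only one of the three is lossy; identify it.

Decomposition 2

Decomposition 1: common = {F, H}, closure = {A, B, E, F, G, H} → lossless.
Decomposition 2: common = {A, C}, closure = {A, C} → lossy.
Decomposition 3: common = {B, D, F}, closure = {A, B, D, E, F, G, H} → lossless.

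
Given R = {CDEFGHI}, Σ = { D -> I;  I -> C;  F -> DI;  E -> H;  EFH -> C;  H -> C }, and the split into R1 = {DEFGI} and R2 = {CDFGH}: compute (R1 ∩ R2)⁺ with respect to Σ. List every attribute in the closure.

R1 ∩ R2 = {DFG}.
D → I applies, adding I
I → C applies, adding C
Closure: {CDFGI}.

CDFGI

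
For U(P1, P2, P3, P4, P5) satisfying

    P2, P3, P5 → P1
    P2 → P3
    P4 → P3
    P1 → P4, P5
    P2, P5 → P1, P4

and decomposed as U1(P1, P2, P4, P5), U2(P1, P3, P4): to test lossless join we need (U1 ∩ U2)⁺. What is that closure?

P1, P3, P4, P5

U1 ∩ U2 = {P1, P4}.
P4 → P3 applies, adding P3
P1 → P4, P5 applies, adding P5
Closure: {P1, P3, P4, P5}.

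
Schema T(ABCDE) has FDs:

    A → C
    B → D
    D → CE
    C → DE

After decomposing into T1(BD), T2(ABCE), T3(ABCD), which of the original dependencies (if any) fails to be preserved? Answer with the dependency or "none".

none

A → C lies within T2.
B → D lies within T1.
D → CE: restricted closure across fragments reaches CE.
C → DE: restricted closure across fragments reaches DE.
Every dependency is enforceable on the fragments, so the decomposition is dependency-preserving.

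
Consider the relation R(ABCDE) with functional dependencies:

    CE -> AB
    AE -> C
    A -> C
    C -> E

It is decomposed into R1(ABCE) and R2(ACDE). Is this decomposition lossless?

Yes

Common attributes: R1 ∩ R2 = {ACE}.
Closure of {ACE}: CE → AB applies, adding B. So (ACE)⁺ = {ABCE}.
This closure contains every attribute of R1, so R1 ∩ R2 → R1. The join is lossless.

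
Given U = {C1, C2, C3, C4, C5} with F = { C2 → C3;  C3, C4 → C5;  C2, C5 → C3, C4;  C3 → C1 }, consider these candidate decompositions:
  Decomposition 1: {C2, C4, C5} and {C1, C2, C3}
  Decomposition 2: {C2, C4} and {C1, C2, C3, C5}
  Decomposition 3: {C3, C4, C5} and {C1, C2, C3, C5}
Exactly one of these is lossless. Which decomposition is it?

Decomposition 1

Decomposition 1: common = {C2}, closure = {C1, C2, C3} → lossless.
Decomposition 2: common = {C2}, closure = {C1, C2, C3} → lossy.
Decomposition 3: common = {C3, C5}, closure = {C1, C3, C5} → lossy.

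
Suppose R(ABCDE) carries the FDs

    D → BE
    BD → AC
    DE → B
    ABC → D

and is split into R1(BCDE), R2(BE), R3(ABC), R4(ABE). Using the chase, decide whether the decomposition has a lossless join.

Chase test. Columns are ABCDE; row i has aⱼ where attribute j ∈ Ri, else bᵢⱼ.
Initial tableau (one row per fragment):
  row 1: b11 a2 a3 a4 a5
  row 2: b21 a2 b23 b24 a5
  row 3: a1 a2 a3 b34 b35
  row 4: a1 a2 b43 b44 a5
No row becomes fully distinguished — the join is lossy.

No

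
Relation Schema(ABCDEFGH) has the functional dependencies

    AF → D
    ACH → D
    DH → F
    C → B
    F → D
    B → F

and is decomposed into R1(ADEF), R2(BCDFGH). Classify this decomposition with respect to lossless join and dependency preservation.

lossy but dependency-preserving

Lossless test: (DF)⁺ = {DF}, which is a superkey of neither fragment — lossy.
Dependency preservation: ACH → D is not contained in any single fragment, but the restricted closure of its left-hand side across the fragments still reaches the right-hand side; the remaining FDs each lie inside some fragment. All dependencies are preserved.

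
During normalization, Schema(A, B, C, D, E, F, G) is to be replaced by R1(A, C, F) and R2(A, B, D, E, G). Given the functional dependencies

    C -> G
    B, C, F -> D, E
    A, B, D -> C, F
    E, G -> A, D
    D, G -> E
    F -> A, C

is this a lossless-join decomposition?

No

Common attributes: R1 ∩ R2 = {A}.
No dependency enlarges {A}, so (A)⁺ = {A}.
The closure contains neither all of R1 = {A, C, F} nor all of R2 = {A, B, D, E, G}, so the common attributes are not a superkey of either fragment. The join is lossy.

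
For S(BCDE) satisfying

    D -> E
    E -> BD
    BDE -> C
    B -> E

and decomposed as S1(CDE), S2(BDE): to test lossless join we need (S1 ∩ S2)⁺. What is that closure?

S1 ∩ S2 = {DE}.
E → BD applies, adding B
BDE → C applies, adding C
Closure: {BCDE}.

BCDE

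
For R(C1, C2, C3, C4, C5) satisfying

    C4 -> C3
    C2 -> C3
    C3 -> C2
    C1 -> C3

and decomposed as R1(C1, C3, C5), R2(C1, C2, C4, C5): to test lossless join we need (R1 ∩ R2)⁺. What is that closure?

R1 ∩ R2 = {C1, C5}.
C1 → C3 applies, adding C3
C3 → C2 applies, adding C2
Closure: {C1, C2, C3, C5}.

C1, C2, C3, C5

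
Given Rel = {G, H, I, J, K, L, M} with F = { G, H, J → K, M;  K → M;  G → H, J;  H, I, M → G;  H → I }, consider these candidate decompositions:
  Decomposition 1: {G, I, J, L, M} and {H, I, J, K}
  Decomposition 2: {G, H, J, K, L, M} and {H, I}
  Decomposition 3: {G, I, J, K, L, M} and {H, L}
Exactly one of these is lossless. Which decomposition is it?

Decomposition 2

Decomposition 1: common = {I, J}, closure = {I, J} → lossy.
Decomposition 2: common = {H}, closure = {H, I} → lossless.
Decomposition 3: common = {L}, closure = {L} → lossy.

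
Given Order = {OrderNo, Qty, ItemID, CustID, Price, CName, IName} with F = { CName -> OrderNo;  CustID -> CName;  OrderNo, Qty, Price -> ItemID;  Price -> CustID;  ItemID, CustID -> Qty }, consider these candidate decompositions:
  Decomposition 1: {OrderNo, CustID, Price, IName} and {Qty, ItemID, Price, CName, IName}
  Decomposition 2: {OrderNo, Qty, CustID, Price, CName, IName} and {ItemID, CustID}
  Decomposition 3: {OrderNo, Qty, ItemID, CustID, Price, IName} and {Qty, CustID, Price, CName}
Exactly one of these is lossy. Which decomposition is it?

Decomposition 2

Decomposition 1: common = {Price, IName}, closure = {OrderNo, CustID, Price, CName, IName} → lossless.
Decomposition 2: common = {CustID}, closure = {OrderNo, CustID, CName} → lossy.
Decomposition 3: common = {Qty, CustID, Price}, closure = {OrderNo, Qty, ItemID, CustID, Price, CName} → lossless.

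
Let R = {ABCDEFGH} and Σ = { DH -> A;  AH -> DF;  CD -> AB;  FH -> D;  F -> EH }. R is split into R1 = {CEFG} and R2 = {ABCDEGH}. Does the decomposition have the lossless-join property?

Common attributes: R1 ∩ R2 = {CEG}.
No dependency enlarges {CEG}, so (CEG)⁺ = {CEG}.
The closure contains neither all of R1 = {CEFG} nor all of R2 = {ABCDEGH}, so the common attributes are not a superkey of either fragment. The join is lossy.

No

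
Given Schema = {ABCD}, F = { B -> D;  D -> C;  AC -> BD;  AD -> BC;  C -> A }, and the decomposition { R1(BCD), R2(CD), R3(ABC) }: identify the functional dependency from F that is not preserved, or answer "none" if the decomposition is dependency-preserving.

none

B → D lies within R1.
D → C lies within R1.
AC → BD: restricted closure across fragments reaches BD.
AD → BC: restricted closure across fragments reaches BC.
C → A lies within R3.
Every dependency is enforceable on the fragments, so the decomposition is dependency-preserving.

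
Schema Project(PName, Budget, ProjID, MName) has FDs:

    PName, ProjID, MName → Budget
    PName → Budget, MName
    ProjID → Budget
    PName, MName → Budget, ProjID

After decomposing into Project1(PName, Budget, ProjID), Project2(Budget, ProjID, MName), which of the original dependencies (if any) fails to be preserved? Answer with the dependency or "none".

Check PName → Budget, MName: no single fragment contains all of {PName, Budget, MName}, and the restricted closure of {PName} across the fragments never reaches {Budget, MName}.
PName, ProjID, MName → Budget is preserved.
ProjID → Budget is preserved.
PName, MName → Budget, ProjID is preserved.

PName → Budget, MName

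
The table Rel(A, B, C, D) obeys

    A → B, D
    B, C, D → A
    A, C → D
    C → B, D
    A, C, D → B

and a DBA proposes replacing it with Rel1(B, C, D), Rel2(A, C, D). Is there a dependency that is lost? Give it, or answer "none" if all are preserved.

Check A → B, D: no single fragment contains all of {A, B, D}, and the restricted closure of {A} across the fragments never reaches {B, D}.
B, C, D → A is preserved.
A, C → D is preserved.
C → B, D is preserved.
A, C, D → B is preserved.

A → B, D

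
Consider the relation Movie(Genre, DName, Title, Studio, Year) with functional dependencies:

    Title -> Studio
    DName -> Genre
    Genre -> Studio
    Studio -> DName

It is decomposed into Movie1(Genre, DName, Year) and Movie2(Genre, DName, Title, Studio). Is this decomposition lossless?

No

Common attributes: Movie1 ∩ Movie2 = {Genre, DName}.
Closure of {Genre, DName}: Genre → Studio applies, adding Studio. So (Genre, DName)⁺ = {Genre, DName, Studio}.
The closure contains neither all of Movie1 = {Genre, DName, Year} nor all of Movie2 = {Genre, DName, Title, Studio}, so the common attributes are not a superkey of either fragment. The join is lossy.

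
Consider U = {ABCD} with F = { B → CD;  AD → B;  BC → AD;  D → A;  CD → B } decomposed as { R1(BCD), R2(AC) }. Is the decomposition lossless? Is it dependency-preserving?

lossy and not dependency-preserving

Lossless test: (C)⁺ = {C}, which is a superkey of neither fragment — lossy.
Dependency preservation: the restricted closure of {BC} across the fragments never reaches {AD}, so BC → AD cannot be enforced without a join — not preserved.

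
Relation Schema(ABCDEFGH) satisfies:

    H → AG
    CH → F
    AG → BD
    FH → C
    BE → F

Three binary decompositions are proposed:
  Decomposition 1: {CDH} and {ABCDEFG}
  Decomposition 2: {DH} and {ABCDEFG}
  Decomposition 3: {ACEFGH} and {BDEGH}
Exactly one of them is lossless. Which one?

Decomposition 1: common = {CD}, closure = {CD} → lossy.
Decomposition 2: common = {D}, closure = {D} → lossy.
Decomposition 3: common = {EGH}, closure = {ABCDEFGH} → lossless.

Decomposition 3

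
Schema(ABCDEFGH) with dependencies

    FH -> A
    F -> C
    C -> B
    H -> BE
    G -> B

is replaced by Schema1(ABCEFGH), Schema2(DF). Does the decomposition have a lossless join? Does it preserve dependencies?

lossy but dependency-preserving

Lossless test: (F)⁺ = {BCF}, which is a superkey of neither fragment — lossy.
Dependency preservation: every FD's attributes lie within a single fragment, so each can be enforced locally — preserved.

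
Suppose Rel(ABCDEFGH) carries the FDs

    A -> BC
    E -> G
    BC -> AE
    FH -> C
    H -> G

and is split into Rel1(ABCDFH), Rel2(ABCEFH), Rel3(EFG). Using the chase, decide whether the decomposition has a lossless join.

Chase test. Columns are ABCDEFGH; row i has aⱼ where attribute j ∈ Reli, else bᵢⱼ.
Initial tableau (one row per fragment):
  row 1: a1 a2 a3 a4 b15 a6 b17 a8
  row 2: a1 a2 a3 b24 a5 a6 b27 a8
  row 3: b31 b32 b33 b34 a5 a6 a7 b38
Rows 2 and 3 agree on E; apply E→G and equate their G entries.
Rows 1 and 2 agree on BC; apply BC→AE and equate their AE entries.
Rows 1 and 2 agree on H; apply H→G and equate their G entries.
Row 1 is now all distinguished symbols — the join is lossless.

Yes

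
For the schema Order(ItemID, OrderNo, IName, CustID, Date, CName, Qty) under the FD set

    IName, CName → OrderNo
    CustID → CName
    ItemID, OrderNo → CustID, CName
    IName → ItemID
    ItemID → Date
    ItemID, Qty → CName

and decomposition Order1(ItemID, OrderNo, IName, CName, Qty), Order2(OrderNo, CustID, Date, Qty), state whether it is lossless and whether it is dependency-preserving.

Lossless test: (OrderNo, Qty)⁺ = {OrderNo, Qty}, which is a superkey of neither fragment — lossy.
Dependency preservation: the restricted closure of {CustID} across the fragments never reaches {CName}, so CustID → CName cannot be enforced without a join — not preserved.

lossy and not dependency-preserving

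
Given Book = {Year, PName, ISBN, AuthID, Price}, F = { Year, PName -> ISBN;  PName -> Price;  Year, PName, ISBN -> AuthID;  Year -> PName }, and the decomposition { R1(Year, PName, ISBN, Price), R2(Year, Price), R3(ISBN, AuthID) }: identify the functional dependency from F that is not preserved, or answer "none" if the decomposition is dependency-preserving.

Year, PName, ISBN -> AuthID

Check Year, PName, ISBN → AuthID: no single fragment contains all of {Year, PName, ISBN, AuthID}, and the restricted closure of {Year, PName, ISBN} across the fragments never reaches {AuthID}.
Year, PName → ISBN is preserved.
PName → Price is preserved.
Year → PName is preserved.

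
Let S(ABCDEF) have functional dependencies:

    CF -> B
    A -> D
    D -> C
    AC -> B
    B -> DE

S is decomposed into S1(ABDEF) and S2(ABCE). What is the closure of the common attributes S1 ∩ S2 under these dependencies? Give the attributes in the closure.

S1 ∩ S2 = {ABE}.
A → D applies, adding D
D → C applies, adding C
Closure: {ABCDE}.

ABCDE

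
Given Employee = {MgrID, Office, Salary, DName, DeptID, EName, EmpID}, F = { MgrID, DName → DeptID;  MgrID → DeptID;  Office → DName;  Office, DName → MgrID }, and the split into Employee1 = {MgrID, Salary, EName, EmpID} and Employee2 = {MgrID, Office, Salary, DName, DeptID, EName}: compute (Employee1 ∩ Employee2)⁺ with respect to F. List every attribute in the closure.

MgrID, Salary, DeptID, EName

Employee1 ∩ Employee2 = {MgrID, Salary, EName}.
MgrID → DeptID applies, adding DeptID
Closure: {MgrID, Salary, DeptID, EName}.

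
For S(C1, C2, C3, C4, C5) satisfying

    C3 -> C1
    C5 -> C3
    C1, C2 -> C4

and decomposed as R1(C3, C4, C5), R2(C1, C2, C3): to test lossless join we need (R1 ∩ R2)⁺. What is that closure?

R1 ∩ R2 = {C3}.
C3 → C1 applies, adding C1
Closure: {C1, C3}.

C1, C3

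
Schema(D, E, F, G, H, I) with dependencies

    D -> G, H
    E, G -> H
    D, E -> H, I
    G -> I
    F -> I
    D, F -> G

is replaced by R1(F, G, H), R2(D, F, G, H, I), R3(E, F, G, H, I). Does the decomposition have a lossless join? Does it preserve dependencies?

lossy but dependency-preserving

Lossless test (chase): Rows 1 and 2 agree on G; apply G→I and equate their I entries. No row becomes fully distinguished — the join is lossy.
Dependency preservation: D, E → H, I is not contained in any single fragment, but the restricted closure of its left-hand side across the fragments still reaches the right-hand side; the remaining FDs each lie inside some fragment. All dependencies are preserved.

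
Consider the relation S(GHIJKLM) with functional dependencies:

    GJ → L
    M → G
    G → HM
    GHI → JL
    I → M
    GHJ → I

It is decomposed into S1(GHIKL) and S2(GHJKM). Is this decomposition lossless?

No

Common attributes: S1 ∩ S2 = {GHK}.
Closure of {GHK}: G → HM applies, adding M. So (GHK)⁺ = {GHKM}.
The closure contains neither all of S1 = {GHIKL} nor all of S2 = {GHJKM}, so the common attributes are not a superkey of either fragment. The join is lossy.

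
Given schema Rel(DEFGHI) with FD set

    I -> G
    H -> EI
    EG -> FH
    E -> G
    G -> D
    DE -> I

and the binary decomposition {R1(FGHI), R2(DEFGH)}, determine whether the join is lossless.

Common attributes: R1 ∩ R2 = {FGH}.
Closure of {FGH}: H → EI applies, adding EI; G → D applies, adding D. So (FGH)⁺ = {DEFGHI}.
This closure contains every attribute of R1, so R1 ∩ R2 → R1. The join is lossless.

Yes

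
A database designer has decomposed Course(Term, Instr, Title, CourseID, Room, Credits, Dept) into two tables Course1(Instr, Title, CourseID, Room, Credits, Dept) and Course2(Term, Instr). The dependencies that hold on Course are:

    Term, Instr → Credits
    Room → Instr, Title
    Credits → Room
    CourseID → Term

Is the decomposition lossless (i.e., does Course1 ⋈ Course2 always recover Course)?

No

Common attributes: Course1 ∩ Course2 = {Instr}.
No dependency enlarges {Instr}, so (Instr)⁺ = {Instr}.
The closure contains neither all of Course1 = {Instr, Title, CourseID, Room, Credits, Dept} nor all of Course2 = {Term, Instr}, so the common attributes are not a superkey of either fragment. The join is lossy.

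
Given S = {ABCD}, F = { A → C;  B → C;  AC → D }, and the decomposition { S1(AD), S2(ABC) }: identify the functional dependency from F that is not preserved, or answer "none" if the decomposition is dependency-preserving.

A → C lies within S2.
B → C lies within S2.
AC → D: restricted closure across fragments reaches D.
Every dependency is enforceable on the fragments, so the decomposition is dependency-preserving.

none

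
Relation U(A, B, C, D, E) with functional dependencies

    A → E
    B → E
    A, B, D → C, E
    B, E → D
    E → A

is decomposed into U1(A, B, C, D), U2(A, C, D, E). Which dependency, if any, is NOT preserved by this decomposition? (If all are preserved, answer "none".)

A → E lies within U2.
B → E: restricted closure across fragments reaches E.
A, B, D → C, E: restricted closure across fragments reaches C, E.
B, E → D: restricted closure across fragments reaches D.
E → A lies within U2.
Every dependency is enforceable on the fragments, so the decomposition is dependency-preserving.

none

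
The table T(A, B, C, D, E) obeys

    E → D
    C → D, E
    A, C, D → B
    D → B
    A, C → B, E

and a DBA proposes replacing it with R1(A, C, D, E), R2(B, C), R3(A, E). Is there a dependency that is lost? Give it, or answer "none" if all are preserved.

Check D → B: no single fragment contains all of {B, D}, and the restricted closure of {D} across the fragments never reaches {B}.
E → D is preserved.
C → D, E is preserved.
A, C, D → B is preserved.
A, C → B, E is preserved.

D → B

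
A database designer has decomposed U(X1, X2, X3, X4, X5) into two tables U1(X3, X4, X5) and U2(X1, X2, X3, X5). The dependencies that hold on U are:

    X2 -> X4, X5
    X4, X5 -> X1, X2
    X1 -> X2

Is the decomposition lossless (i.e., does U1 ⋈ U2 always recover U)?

No

Common attributes: U1 ∩ U2 = {X3, X5}.
No dependency enlarges {X3, X5}, so (X3, X5)⁺ = {X3, X5}.
The closure contains neither all of U1 = {X3, X4, X5} nor all of U2 = {X1, X2, X3, X5}, so the common attributes are not a superkey of either fragment. The join is lossy.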